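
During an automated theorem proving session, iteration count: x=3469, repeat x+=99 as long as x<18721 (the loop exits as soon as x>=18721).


Step 1: x goes from 3469 toward 18721 by 99; the body runs while x<18721, so iterations = ceil((bound-start)/step)
Step 2: Distance=15252
Step 3: ceil(15252/99)=155

155


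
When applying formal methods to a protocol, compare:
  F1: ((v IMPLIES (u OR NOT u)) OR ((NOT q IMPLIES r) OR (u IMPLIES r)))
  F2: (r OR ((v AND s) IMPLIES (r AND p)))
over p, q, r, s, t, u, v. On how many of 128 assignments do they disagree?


F1 = ((v IMPLIES (u OR NOT u)) OR ((NOT q IMPLIES r) OR (u IMPLIES r)))
F2 = (r OR ((v AND s) IMPLIES (r AND p)))
Evaluate both on each of 128 rows (bits = p,q,r,s,t,u,v):
  row 0 [0000000]: F1=1 F2=1 -> 0
  row 1 [0000001]: F1=1 F2=1 -> 0
  row 2 [0000010]: F1=1 F2=1 -> 0
  row 3 [0000011]: F1=1 F2=1 -> 0
  row 4 [0000100]: F1=1 F2=1 -> 0
  (every remaining row is evaluated the same way; all 128 results are listed next)
Full result column, 8 rows per line (p,q,r,s fixed per line; t,u,v runs 000..111 left to right):
  rows 0-7 [p,q,r,s=0000]: 00000000  (ones: 0)
  rows 8-15 [p,q,r,s=0001]: 01010101  (ones: 4)
  rows 16-23 [p,q,r,s=0010]: 00000000  (ones: 0)
  rows 24-31 [p,q,r,s=0011]: 00000000  (ones: 0)
  rows 32-39 [p,q,r,s=0100]: 00000000  (ones: 0)
  rows 40-47 [p,q,r,s=0101]: 01010101  (ones: 4)
  rows 48-55 [p,q,r,s=0110]: 00000000  (ones: 0)
  rows 56-63 [p,q,r,s=0111]: 00000000  (ones: 0)
  rows 64-71 [p,q,r,s=1000]: 00000000  (ones: 0)
  rows 72-79 [p,q,r,s=1001]: 01010101  (ones: 4)
  rows 80-87 [p,q,r,s=1010]: 00000000  (ones: 0)
  rows 88-95 [p,q,r,s=1011]: 00000000  (ones: 0)
  rows 96-103 [p,q,r,s=1100]: 00000000  (ones: 0)
  rows 104-111 [p,q,r,s=1101]: 01010101  (ones: 4)
  rows 112-119 [p,q,r,s=1110]: 00000000  (ones: 0)
  rows 120-127 [p,q,r,s=1111]: 00000000  (ones: 0)
Disagreements = 0+4+0+0+0+4+0+0+0+4+0+0+0+4+0+0 = 16

16


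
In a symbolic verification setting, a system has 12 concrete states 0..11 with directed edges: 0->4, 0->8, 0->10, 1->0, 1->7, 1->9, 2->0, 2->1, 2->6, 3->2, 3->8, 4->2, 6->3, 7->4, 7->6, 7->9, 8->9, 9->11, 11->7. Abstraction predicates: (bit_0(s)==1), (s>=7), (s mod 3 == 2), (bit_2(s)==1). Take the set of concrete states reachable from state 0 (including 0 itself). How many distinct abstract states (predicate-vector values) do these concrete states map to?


BFS from 0:
Concrete reachable: {0, 1, 2, 3, 4, 6, 7, 8, 9, 10, 11}
Abstract via predicates (bit_0(s)==1), (s>=7), (s mod 3 == 2), (bit_2(s)==1):
  (0,0,0,0) <- {0}
  (0,0,0,1) <- {4, 6}
  (0,0,1,0) <- {2}
  (0,1,0,0) <- {10}
  (0,1,1,0) <- {8}
  (1,0,0,0) <- {1, 3}
  (1,1,0,0) <- {9}
  (1,1,0,1) <- {7}
  (1,1,1,0) <- {11}
Distinct abstract states = 9

9


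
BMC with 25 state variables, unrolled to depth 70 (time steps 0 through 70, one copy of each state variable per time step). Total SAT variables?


BMC unrolls to depth k, creating one copy of each state var for steps 0..k.
Step count = 70 + 1 = 71 (steps 0 through 70)
Vars per step = 25
Total = 25 * 71 = 1775

1775


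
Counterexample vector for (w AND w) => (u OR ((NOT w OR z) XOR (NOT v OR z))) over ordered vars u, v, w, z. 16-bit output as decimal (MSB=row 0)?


F1 = (w AND w)
F2 = (u OR ((NOT w OR z) XOR (NOT v OR z)))
Counterexample to F1=>F2 is where F1=1 and F2=0.
Evaluate each row (bits = u,v,w,z, MSB first):
  row 0 [0000]: F1=0 F2=0 -> F1&~F2 -> 0
  row 1 [0001]: F1=0 F2=0 -> F1&~F2 -> 0
  row 2 [0010]: F1=1 F2=1 -> F1&~F2 -> 0
  row 3 [0011]: F1=1 F2=0 -> F1&~F2 -> 1
  row 4 [0100]: F1=0 F2=1 -> F1&~F2 -> 0
  row 5 [0101]: F1=0 F2=0 -> F1&~F2 -> 0
  row 6 [0110]: F1=1 F2=0 -> F1&~F2 -> 1
  row 7 [0111]: F1=1 F2=0 -> F1&~F2 -> 1
  row 8 [1000]: F1=0 F2=1 -> F1&~F2 -> 0
  row 9 [1001]: F1=0 F2=1 -> F1&~F2 -> 0
  row 10 [1010]: F1=1 F2=1 -> F1&~F2 -> 0
  row 11 [1011]: F1=1 F2=1 -> F1&~F2 -> 0
  row 12 [1100]: F1=0 F2=1 -> F1&~F2 -> 0
  row 13 [1101]: F1=0 F2=1 -> F1&~F2 -> 0
  row 14 [1110]: F1=1 F2=1 -> F1&~F2 -> 0
  row 15 [1111]: F1=1 F2=1 -> F1&~F2 -> 0
Full result column, 4 rows per line (u,v fixed per line; w,z runs 00..11 left to right):
  rows 0-3 [u,v=00]: 0001  = hex 1
  rows 4-7 [u,v=01]: 0011  = hex 3
  rows 8-11 [u,v=10]: 0000  = hex 0
  rows 12-15 [u,v=11]: 0000  = hex 0
Counterexample vector (row 0 .. row 15) = 0001001100000000
Output column grouped in 4s = 0001 0011 0000 0000 = 0x1300
Convert to decimal digit by digit (value = value*16 + digit):
  1 -> 1
  1*16 + 3 = 19
  19*16 + 0 = 304
  304*16 + 0 = 4864
Decimal = 4864

4864


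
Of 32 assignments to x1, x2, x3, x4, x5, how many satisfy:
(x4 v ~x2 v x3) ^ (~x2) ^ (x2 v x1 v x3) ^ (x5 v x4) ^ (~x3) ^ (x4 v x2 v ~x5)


CNF with 6 clauses over 5 vars (32 assignments).
An assignment satisfies CNF iff every clause has >=1 true literal.
Check each row (bits = x1,x2,x3,x4,x5; clause T/F shown):
  row 0 [00000]: clauses=TTFFTT -> 0
  row 1 [00001]: clauses=TTFTTF -> 0
  row 2 [00010]: clauses=TTFTTT -> 0
  row 3 [00011]: clauses=TTFTTT -> 0
  row 4 [00100]: clauses=TTTFFT -> 0
  row 5 [00101]: clauses=TTTTFF -> 0
  row 6 [00110]: clauses=TTTTFT -> 0
  row 7 [00111]: clauses=TTTTFT -> 0
  row 8 [01000]: clauses=FFTFTT -> 0
  row 9 [01001]: clauses=FFTTTT -> 0
  row 10 [01010]: clauses=TFTTTT -> 0
  row 11 [01011]: clauses=TFTTTT -> 0
  row 12 [01100]: clauses=TFTFFT -> 0
  row 13 [01101]: clauses=TFTTFT -> 0
  row 14 [01110]: clauses=TFTTFT -> 0
  row 15 [01111]: clauses=TFTTFT -> 0
  row 16 [10000]: clauses=TTTFTT -> 0
  row 17 [10001]: clauses=TTTTTF -> 0
  row 18 [10010]: clauses=TTTTTT -> 1
  row 19 [10011]: clauses=TTTTTT -> 1
  row 20 [10100]: clauses=TTTFFT -> 0
  row 21 [10101]: clauses=TTTTFF -> 0
  row 22 [10110]: clauses=TTTTFT -> 0
  row 23 [10111]: clauses=TTTTFT -> 0
  row 24 [11000]: clauses=FFTFTT -> 0
  row 25 [11001]: clauses=FFTTTT -> 0
  row 26 [11010]: clauses=TFTTTT -> 0
  row 27 [11011]: clauses=TFTTTT -> 0
  row 28 [11100]: clauses=TFTFFT -> 0
  row 29 [11101]: clauses=TFTTFT -> 0
  row 30 [11110]: clauses=TFTTFT -> 0
  row 31 [11111]: clauses=TFTTFT -> 0
Full result column, 8 rows per line (x1,x2 fixed per line; x3,x4,x5 runs 000..111 left to right):
  rows 0-7 [x1,x2=00]: 00000000  (ones: 0)
  rows 8-15 [x1,x2=01]: 00000000  (ones: 0)
  rows 16-23 [x1,x2=10]: 00110000  (ones: 2)
  rows 24-31 [x1,x2=11]: 00000000  (ones: 0)
Satisfying assignments = 0+0+2+0 = 2

2


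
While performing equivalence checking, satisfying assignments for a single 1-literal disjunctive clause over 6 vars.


Step 1: Total=2^6=64
Step 2: Unsat when all 1 false: 2^5=32
Step 3: Sat=64-32=32

32


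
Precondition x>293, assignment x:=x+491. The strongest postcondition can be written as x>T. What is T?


Formula: sp(P, x:=E) = exists old_x. (x = E[old_x/x]) AND P[old_x/x] (old_x is the value of x before the assignment; eliminate old_x by solving x = E[old_x/x] for old_x)
Step 1: Precondition P: x>293, i.e. old_x > 293
Step 2: Assignment gives x = old_x + 491, so old_x = x - 491
Step 3: Substitute into P: x - 491 > 293
Step 4: Simplify: x > 293+491 = 784

784


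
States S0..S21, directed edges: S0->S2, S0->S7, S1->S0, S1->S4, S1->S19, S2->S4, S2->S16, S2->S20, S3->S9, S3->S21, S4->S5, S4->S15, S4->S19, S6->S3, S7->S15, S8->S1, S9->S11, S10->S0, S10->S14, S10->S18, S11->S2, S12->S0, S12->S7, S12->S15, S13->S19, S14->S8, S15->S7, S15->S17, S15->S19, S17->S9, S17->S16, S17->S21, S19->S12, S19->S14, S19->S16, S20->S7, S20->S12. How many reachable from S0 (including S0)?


BFS from S0:
  layer 0: {S0}
  layer 1: {S2, S7}
  layer 2: {S4, S15, S16, S20}
  layer 3: {S5, S12, S17, S19}
  layer 4: {S9, S14, S21}
  layer 5: {S8, S11}
  layer 6: {S1}
Reachable set: {S0, S1, S2, S4, S5, S7, S8, S9, S11, S12, S14, S15, S16, S17, S19, S20, S21}
Count = 17

17


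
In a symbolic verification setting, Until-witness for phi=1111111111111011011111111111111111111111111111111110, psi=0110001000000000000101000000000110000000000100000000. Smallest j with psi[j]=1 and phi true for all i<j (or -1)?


(phi U psi) at 0: need smallest j with psi[j]=1 and phi[i]=1 for all i in [0,j).
Scan from step 0:
  step 0: phi=1, psi=0 -> continue
  step 1: psi=1 and phi held for [0,1) -> witness found
Witness step = 1

1


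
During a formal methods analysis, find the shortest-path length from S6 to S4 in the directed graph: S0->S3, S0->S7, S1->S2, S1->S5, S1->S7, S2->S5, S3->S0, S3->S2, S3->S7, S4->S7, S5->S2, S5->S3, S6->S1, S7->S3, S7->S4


BFS layer-by-layer from S6:
  dist 0: {S6}
  dist 1: {S1}
  dist 2: {S2, S5, S7}
  dist 3: {S3, S4}
  -> S4 reached at distance 3
Shortest path length = 3

3


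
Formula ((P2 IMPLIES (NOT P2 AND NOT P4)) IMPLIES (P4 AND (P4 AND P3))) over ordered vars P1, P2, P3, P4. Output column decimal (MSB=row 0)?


Formula: ((P2 IMPLIES (NOT P2 AND NOT P4)) IMPLIES (P4 AND (P4 AND P3))) over P1, P2, P3, P4 (16 rows)
Evaluate each row (bits = P1,P2,P3,P4, MSB first):
  row 0 [0000]: ((0 IMPLIES (NOT 0 AND NOT 0)) IMPLIES (0 AND (0 AND 0))) -> 0
  row 1 [0001]: ((0 IMPLIES (NOT 0 AND NOT 1)) IMPLIES (1 AND (1 AND 0))) -> 0
  row 2 [0010]: ((0 IMPLIES (NOT 0 AND NOT 0)) IMPLIES (0 AND (0 AND 1))) -> 0
  row 3 [0011]: ((0 IMPLIES (NOT 0 AND NOT 1)) IMPLIES (1 AND (1 AND 1))) -> 1
  row 4 [0100]: ((1 IMPLIES (NOT 1 AND NOT 0)) IMPLIES (0 AND (0 AND 0))) -> 1
  row 5 [0101]: ((1 IMPLIES (NOT 1 AND NOT 1)) IMPLIES (1 AND (1 AND 0))) -> 1
  row 6 [0110]: ((1 IMPLIES (NOT 1 AND NOT 0)) IMPLIES (0 AND (0 AND 1))) -> 1
  row 7 [0111]: ((1 IMPLIES (NOT 1 AND NOT 1)) IMPLIES (1 AND (1 AND 1))) -> 1
  row 8 [1000]: ((0 IMPLIES (NOT 0 AND NOT 0)) IMPLIES (0 AND (0 AND 0))) -> 0
  row 9 [1001]: ((0 IMPLIES (NOT 0 AND NOT 1)) IMPLIES (1 AND (1 AND 0))) -> 0
  row 10 [1010]: ((0 IMPLIES (NOT 0 AND NOT 0)) IMPLIES (0 AND (0 AND 1))) -> 0
  row 11 [1011]: ((0 IMPLIES (NOT 0 AND NOT 1)) IMPLIES (1 AND (1 AND 1))) -> 1
  row 12 [1100]: ((1 IMPLIES (NOT 1 AND NOT 0)) IMPLIES (0 AND (0 AND 0))) -> 1
  row 13 [1101]: ((1 IMPLIES (NOT 1 AND NOT 1)) IMPLIES (1 AND (1 AND 0))) -> 1
  row 14 [1110]: ((1 IMPLIES (NOT 1 AND NOT 0)) IMPLIES (0 AND (0 AND 1))) -> 1
  row 15 [1111]: ((1 IMPLIES (NOT 1 AND NOT 1)) IMPLIES (1 AND (1 AND 1))) -> 1
Full result column, 4 rows per line (P1,P2 fixed per line; P3,P4 runs 00..11 left to right):
  rows 0-3 [P1,P2=00]: 0001  = hex 1
  rows 4-7 [P1,P2=01]: 1111  = hex F
  rows 8-11 [P1,P2=10]: 0001  = hex 1
  rows 12-15 [P1,P2=11]: 1111  = hex F
Output column (row 0 .. row 15) = 0001111100011111
Output column grouped in 4s = 0001 1111 0001 1111 = 0x1F1F
Convert to decimal digit by digit (value = value*16 + digit):
  1 -> 1
  1*16 + 15 (F) = 31
  31*16 + 1 = 497
  497*16 + 15 (F) = 7967
Decimal = 7967

7967


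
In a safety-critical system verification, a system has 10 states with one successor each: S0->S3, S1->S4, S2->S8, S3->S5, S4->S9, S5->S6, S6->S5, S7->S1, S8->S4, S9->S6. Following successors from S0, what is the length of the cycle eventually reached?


Trace from S0 until a state repeats:
  S0 -> S3 -> S5 -> S6 -> S5
S5 first seen at step 2, revisited at step 4.
Cycle length = 4 - 2 = 2

2


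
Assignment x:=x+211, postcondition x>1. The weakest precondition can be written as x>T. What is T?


Formula: wp(x:=E, P) = P[E/x] (substitute E for x in postcondition)
Step 1: Postcondition: x>1
Step 2: Substitute x+211 for x: x+211>1
Step 3: Solve for x: x > 1-211 = -210

-210


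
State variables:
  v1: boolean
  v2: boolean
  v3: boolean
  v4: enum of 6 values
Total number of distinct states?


State space = product of domain sizes of all variables.
Domain sizes:
  v1 (boolean): 2
  v2 (boolean): 2
  v3 (boolean): 2
  v4 (enum of 6 values): 6
Product = 2 * 2 * 2 * 6 = 48

48


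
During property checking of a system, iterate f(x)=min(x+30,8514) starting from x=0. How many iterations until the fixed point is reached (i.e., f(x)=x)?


Step 1: x=0, cap=8514, increment=30
Step 2: x grows by 30 each step until capped at 8514; fixed point is x=8514
Step 3: iterations = ceil(8514/30) = 284

284


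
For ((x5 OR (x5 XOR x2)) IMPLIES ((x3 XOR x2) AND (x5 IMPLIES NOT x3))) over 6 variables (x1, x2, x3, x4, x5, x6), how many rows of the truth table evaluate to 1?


Formula: ((x5 OR (x5 XOR x2)) IMPLIES ((x3 XOR x2) AND (x5 IMPLIES NOT x3))) over 6 vars (64 rows)
Evaluate each row (x1, x2, x3, x4, x5, x6 as bits, MSB first):
  row 0 [000000]: ((0 OR (0 XOR 0)) IMPLIES ((0 XOR 0) AND (0 IMPLIES NOT 0))) -> 1
  row 1 [000001]: ((0 OR (0 XOR 0)) IMPLIES ((0 XOR 0) AND (0 IMPLIES NOT 0))) -> 1
  row 2 [000010]: ((1 OR (1 XOR 0)) IMPLIES ((0 XOR 0) AND (1 IMPLIES NOT 0))) -> 0
  row 3 [000011]: ((1 OR (1 XOR 0)) IMPLIES ((0 XOR 0) AND (1 IMPLIES NOT 0))) -> 0
  row 4 [000100]: ((0 OR (0 XOR 0)) IMPLIES ((0 XOR 0) AND (0 IMPLIES NOT 0))) -> 1
  (every remaining row is evaluated the same way; all 64 results are listed next)
Full result column, 8 rows per line (x1,x2,x3 fixed per line; x4,x5,x6 runs 000..111 left to right):
  rows 0-7 [x1,x2,x3=000]: 11001100  (ones: 4)
  rows 8-15 [x1,x2,x3=001]: 11001100  (ones: 4)
  rows 16-23 [x1,x2,x3=010]: 11111111  (ones: 8)
  rows 24-31 [x1,x2,x3=011]: 00000000  (ones: 0)
  rows 32-39 [x1,x2,x3=100]: 11001100  (ones: 4)
  rows 40-47 [x1,x2,x3=101]: 11001100  (ones: 4)
  rows 48-55 [x1,x2,x3=110]: 11111111  (ones: 8)
  rows 56-63 [x1,x2,x3=111]: 00000000  (ones: 0)
Count of 1-rows = 4+4+8+0+4+4+8+0 = 32

32


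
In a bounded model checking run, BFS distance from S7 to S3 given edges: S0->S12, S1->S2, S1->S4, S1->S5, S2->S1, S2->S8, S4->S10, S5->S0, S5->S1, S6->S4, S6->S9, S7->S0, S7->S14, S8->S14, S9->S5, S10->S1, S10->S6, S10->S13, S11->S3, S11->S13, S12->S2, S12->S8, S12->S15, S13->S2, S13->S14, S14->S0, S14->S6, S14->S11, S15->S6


BFS layer-by-layer from S7:
  dist 0: {S7}
  dist 1: {S0, S14}
  dist 2: {S6, S11, S12}
  dist 3: {S2, S3, S4, S8, S9, S13, S15}
  -> S3 reached at distance 3
Shortest path length = 3

3


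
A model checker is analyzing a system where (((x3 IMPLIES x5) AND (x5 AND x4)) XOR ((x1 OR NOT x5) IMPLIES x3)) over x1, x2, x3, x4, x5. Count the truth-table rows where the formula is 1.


Formula: (((x3 IMPLIES x5) AND (x5 AND x4)) XOR ((x1 OR NOT x5) IMPLIES x3)) over 5 vars (32 rows)
Evaluate each row (x1, x2, x3, x4, x5 as bits, MSB first):
  row 0 [00000]: (((0 IMPLIES 0) AND (0 AND 0)) XOR ((0 OR NOT 0) IMPLIES 0)) -> 0
  row 1 [00001]: (((0 IMPLIES 1) AND (1 AND 0)) XOR ((0 OR NOT 1) IMPLIES 0)) -> 1
  row 2 [00010]: (((0 IMPLIES 0) AND (0 AND 1)) XOR ((0 OR NOT 0) IMPLIES 0)) -> 0
  row 3 [00011]: (((0 IMPLIES 1) AND (1 AND 1)) XOR ((0 OR NOT 1) IMPLIES 0)) -> 0
  row 4 [00100]: (((1 IMPLIES 0) AND (0 AND 0)) XOR ((0 OR NOT 0) IMPLIES 1)) -> 1
  row 5 [00101]: (((1 IMPLIES 1) AND (1 AND 0)) XOR ((0 OR NOT 1) IMPLIES 1)) -> 1
  row 6 [00110]: (((1 IMPLIES 0) AND (0 AND 1)) XOR ((0 OR NOT 0) IMPLIES 1)) -> 1
  row 7 [00111]: (((1 IMPLIES 1) AND (1 AND 1)) XOR ((0 OR NOT 1) IMPLIES 1)) -> 0
  row 8 [01000]: (((0 IMPLIES 0) AND (0 AND 0)) XOR ((0 OR NOT 0) IMPLIES 0)) -> 0
  row 9 [01001]: (((0 IMPLIES 1) AND (1 AND 0)) XOR ((0 OR NOT 1) IMPLIES 0)) -> 1
  row 10 [01010]: (((0 IMPLIES 0) AND (0 AND 1)) XOR ((0 OR NOT 0) IMPLIES 0)) -> 0
  row 11 [01011]: (((0 IMPLIES 1) AND (1 AND 1)) XOR ((0 OR NOT 1) IMPLIES 0)) -> 0
  row 12 [01100]: (((1 IMPLIES 0) AND (0 AND 0)) XOR ((0 OR NOT 0) IMPLIES 1)) -> 1
  row 13 [01101]: (((1 IMPLIES 1) AND (1 AND 0)) XOR ((0 OR NOT 1) IMPLIES 1)) -> 1
  row 14 [01110]: (((1 IMPLIES 0) AND (0 AND 1)) XOR ((0 OR NOT 0) IMPLIES 1)) -> 1
  row 15 [01111]: (((1 IMPLIES 1) AND (1 AND 1)) XOR ((0 OR NOT 1) IMPLIES 1)) -> 0
  row 16 [10000]: (((0 IMPLIES 0) AND (0 AND 0)) XOR ((1 OR NOT 0) IMPLIES 0)) -> 0
  row 17 [10001]: (((0 IMPLIES 1) AND (1 AND 0)) XOR ((1 OR NOT 1) IMPLIES 0)) -> 0
  row 18 [10010]: (((0 IMPLIES 0) AND (0 AND 1)) XOR ((1 OR NOT 0) IMPLIES 0)) -> 0
  row 19 [10011]: (((0 IMPLIES 1) AND (1 AND 1)) XOR ((1 OR NOT 1) IMPLIES 0)) -> 1
  row 20 [10100]: (((1 IMPLIES 0) AND (0 AND 0)) XOR ((1 OR NOT 0) IMPLIES 1)) -> 1
  row 21 [10101]: (((1 IMPLIES 1) AND (1 AND 0)) XOR ((1 OR NOT 1) IMPLIES 1)) -> 1
  row 22 [10110]: (((1 IMPLIES 0) AND (0 AND 1)) XOR ((1 OR NOT 0) IMPLIES 1)) -> 1
  row 23 [10111]: (((1 IMPLIES 1) AND (1 AND 1)) XOR ((1 OR NOT 1) IMPLIES 1)) -> 0
  row 24 [11000]: (((0 IMPLIES 0) AND (0 AND 0)) XOR ((1 OR NOT 0) IMPLIES 0)) -> 0
  row 25 [11001]: (((0 IMPLIES 1) AND (1 AND 0)) XOR ((1 OR NOT 1) IMPLIES 0)) -> 0
  row 26 [11010]: (((0 IMPLIES 0) AND (0 AND 1)) XOR ((1 OR NOT 0) IMPLIES 0)) -> 0
  row 27 [11011]: (((0 IMPLIES 1) AND (1 AND 1)) XOR ((1 OR NOT 1) IMPLIES 0)) -> 1
  row 28 [11100]: (((1 IMPLIES 0) AND (0 AND 0)) XOR ((1 OR NOT 0) IMPLIES 1)) -> 1
  row 29 [11101]: (((1 IMPLIES 1) AND (1 AND 0)) XOR ((1 OR NOT 1) IMPLIES 1)) -> 1
  row 30 [11110]: (((1 IMPLIES 0) AND (0 AND 1)) XOR ((1 OR NOT 0) IMPLIES 1)) -> 1
  row 31 [11111]: (((1 IMPLIES 1) AND (1 AND 1)) XOR ((1 OR NOT 1) IMPLIES 1)) -> 0
Full result column, 8 rows per line (x1,x2 fixed per line; x3,x4,x5 runs 000..111 left to right):
  rows 0-7 [x1,x2=00]: 01001110  (ones: 4)
  rows 8-15 [x1,x2=01]: 01001110  (ones: 4)
  rows 16-23 [x1,x2=10]: 00011110  (ones: 4)
  rows 24-31 [x1,x2=11]: 00011110  (ones: 4)
Count of 1-rows = 4+4+4+4 = 16

16


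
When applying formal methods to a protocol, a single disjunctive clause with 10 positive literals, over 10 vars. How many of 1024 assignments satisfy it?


Step 1: Total=2^10=1024
Step 2: Unsat when all 10 false: 2^0=1
Step 3: Sat=1024-1=1023

1023


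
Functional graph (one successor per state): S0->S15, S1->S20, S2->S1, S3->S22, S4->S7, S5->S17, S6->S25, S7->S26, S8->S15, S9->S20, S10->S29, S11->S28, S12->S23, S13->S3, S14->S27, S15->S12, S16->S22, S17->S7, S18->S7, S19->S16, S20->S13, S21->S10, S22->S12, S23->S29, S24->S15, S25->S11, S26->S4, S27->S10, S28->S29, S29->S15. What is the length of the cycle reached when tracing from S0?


Trace from S0 until a state repeats:
  S0 -> S15 -> S12 -> S23 -> S29 -> S15
S15 first seen at step 1, revisited at step 5.
Cycle length = 5 - 1 = 4

4


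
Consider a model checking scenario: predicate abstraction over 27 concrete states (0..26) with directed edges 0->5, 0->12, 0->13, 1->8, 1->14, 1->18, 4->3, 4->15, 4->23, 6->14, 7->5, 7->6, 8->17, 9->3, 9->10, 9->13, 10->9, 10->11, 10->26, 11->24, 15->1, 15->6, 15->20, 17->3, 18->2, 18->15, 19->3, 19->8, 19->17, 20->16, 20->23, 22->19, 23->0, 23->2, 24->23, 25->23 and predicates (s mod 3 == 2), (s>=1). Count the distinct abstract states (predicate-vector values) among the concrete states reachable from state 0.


BFS from 0:
Concrete reachable: {0, 5, 12, 13}
Abstract via predicates (s mod 3 == 2), (s>=1):
  (0,0) <- {0}
  (0,1) <- {12, 13}
  (1,1) <- {5}
Distinct abstract states = 3

3


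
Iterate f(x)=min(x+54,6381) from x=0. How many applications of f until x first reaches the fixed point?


Step 1: x=0, cap=6381, increment=54
Step 2: x grows by 54 each step until capped at 6381; fixed point is x=6381
Step 3: iterations = ceil(6381/54) = 119

119


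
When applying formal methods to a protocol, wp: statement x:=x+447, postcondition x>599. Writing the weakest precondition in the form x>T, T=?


Formula: wp(x:=E, P) = P[E/x] (substitute E for x in postcondition)
Step 1: Postcondition: x>599
Step 2: Substitute x+447 for x: x+447>599
Step 3: Solve for x: x > 599-447 = 152

152


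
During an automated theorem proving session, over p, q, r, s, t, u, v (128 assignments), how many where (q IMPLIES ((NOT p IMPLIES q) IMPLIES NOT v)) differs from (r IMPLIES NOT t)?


F1 = (q IMPLIES ((NOT p IMPLIES q) IMPLIES NOT v))
F2 = (r IMPLIES NOT t)
Evaluate both on each of 128 rows (bits = p,q,r,s,t,u,v):
  row 0 [0000000]: F1=1 F2=1 -> 0
  row 1 [0000001]: F1=1 F2=1 -> 0
  row 2 [0000010]: F1=1 F2=1 -> 0
  row 3 [0000011]: F1=1 F2=1 -> 0
  row 4 [0000100]: F1=1 F2=1 -> 0
  (every remaining row is evaluated the same way; all 128 results are listed next)
Full result column, 8 rows per line (p,q,r,s fixed per line; t,u,v runs 000..111 left to right):
  rows 0-7 [p,q,r,s=0000]: 00000000  (ones: 0)
  rows 8-15 [p,q,r,s=0001]: 00000000  (ones: 0)
  rows 16-23 [p,q,r,s=0010]: 00001111  (ones: 4)
  rows 24-31 [p,q,r,s=0011]: 00001111  (ones: 4)
  rows 32-39 [p,q,r,s=0100]: 01010101  (ones: 4)
  rows 40-47 [p,q,r,s=0101]: 01010101  (ones: 4)
  rows 48-55 [p,q,r,s=0110]: 01011010  (ones: 4)
  rows 56-63 [p,q,r,s=0111]: 01011010  (ones: 4)
  rows 64-71 [p,q,r,s=1000]: 00000000  (ones: 0)
  rows 72-79 [p,q,r,s=1001]: 00000000  (ones: 0)
  rows 80-87 [p,q,r,s=1010]: 00001111  (ones: 4)
  rows 88-95 [p,q,r,s=1011]: 00001111  (ones: 4)
  rows 96-103 [p,q,r,s=1100]: 01010101  (ones: 4)
  rows 104-111 [p,q,r,s=1101]: 01010101  (ones: 4)
  rows 112-119 [p,q,r,s=1110]: 01011010  (ones: 4)
  rows 120-127 [p,q,r,s=1111]: 01011010  (ones: 4)
Disagreements = 0+0+4+4+4+4+4+4+0+0+4+4+4+4+4+4 = 48

48


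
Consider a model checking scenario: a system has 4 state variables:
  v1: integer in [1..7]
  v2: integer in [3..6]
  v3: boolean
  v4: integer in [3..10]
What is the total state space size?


State space = product of domain sizes of all variables.
Domain sizes:
  v1 (integer in [1..7]): 7
  v2 (integer in [3..6]): 4
  v3 (boolean): 2
  v4 (integer in [3..10]): 8
Product = 7 * 4 * 2 * 8 = 448

448


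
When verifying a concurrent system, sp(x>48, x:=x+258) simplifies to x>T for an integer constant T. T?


Formula: sp(P, x:=E) = exists old_x. (x = E[old_x/x]) AND P[old_x/x] (old_x is the value of x before the assignment; eliminate old_x by solving x = E[old_x/x] for old_x)
Step 1: Precondition P: x>48, i.e. old_x > 48
Step 2: Assignment gives x = old_x + 258, so old_x = x - 258
Step 3: Substitute into P: x - 258 > 48
Step 4: Simplify: x > 48+258 = 306

306


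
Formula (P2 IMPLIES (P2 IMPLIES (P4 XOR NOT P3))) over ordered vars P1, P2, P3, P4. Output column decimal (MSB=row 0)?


Formula: (P2 IMPLIES (P2 IMPLIES (P4 XOR NOT P3))) over P1, P2, P3, P4 (16 rows)
Evaluate each row (bits = P1,P2,P3,P4, MSB first):
  row 0 [0000]: (0 IMPLIES (0 IMPLIES (0 XOR NOT 0))) -> 1
  row 1 [0001]: (0 IMPLIES (0 IMPLIES (1 XOR NOT 0))) -> 1
  row 2 [0010]: (0 IMPLIES (0 IMPLIES (0 XOR NOT 1))) -> 1
  row 3 [0011]: (0 IMPLIES (0 IMPLIES (1 XOR NOT 1))) -> 1
  row 4 [0100]: (1 IMPLIES (1 IMPLIES (0 XOR NOT 0))) -> 1
  row 5 [0101]: (1 IMPLIES (1 IMPLIES (1 XOR NOT 0))) -> 0
  row 6 [0110]: (1 IMPLIES (1 IMPLIES (0 XOR NOT 1))) -> 0
  row 7 [0111]: (1 IMPLIES (1 IMPLIES (1 XOR NOT 1))) -> 1
  row 8 [1000]: (0 IMPLIES (0 IMPLIES (0 XOR NOT 0))) -> 1
  row 9 [1001]: (0 IMPLIES (0 IMPLIES (1 XOR NOT 0))) -> 1
  row 10 [1010]: (0 IMPLIES (0 IMPLIES (0 XOR NOT 1))) -> 1
  row 11 [1011]: (0 IMPLIES (0 IMPLIES (1 XOR NOT 1))) -> 1
  row 12 [1100]: (1 IMPLIES (1 IMPLIES (0 XOR NOT 0))) -> 1
  row 13 [1101]: (1 IMPLIES (1 IMPLIES (1 XOR NOT 0))) -> 0
  row 14 [1110]: (1 IMPLIES (1 IMPLIES (0 XOR NOT 1))) -> 0
  row 15 [1111]: (1 IMPLIES (1 IMPLIES (1 XOR NOT 1))) -> 1
Full result column, 4 rows per line (P1,P2 fixed per line; P3,P4 runs 00..11 left to right):
  rows 0-3 [P1,P2=00]: 1111  = hex F
  rows 4-7 [P1,P2=01]: 1001  = hex 9
  rows 8-11 [P1,P2=10]: 1111  = hex F
  rows 12-15 [P1,P2=11]: 1001  = hex 9
Output column (row 0 .. row 15) = 1111100111111001
Output column grouped in 4s = 1111 1001 1111 1001 = 0xF9F9
Convert to decimal digit by digit (value = value*16 + digit):
  F -> 15
  15*16 + 9 = 249
  249*16 + 15 (F) = 3999
  3999*16 + 9 = 63993
Decimal = 63993

63993


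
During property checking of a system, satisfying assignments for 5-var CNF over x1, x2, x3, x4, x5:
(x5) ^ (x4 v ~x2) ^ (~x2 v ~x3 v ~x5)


CNF with 3 clauses over 5 vars (32 assignments).
An assignment satisfies CNF iff every clause has >=1 true literal.
Check each row (bits = x1,x2,x3,x4,x5; clause T/F shown):
  row 0 [00000]: clauses=FTT -> 0
  row 1 [00001]: clauses=TTT -> 1
  row 2 [00010]: clauses=FTT -> 0
  row 3 [00011]: clauses=TTT -> 1
  row 4 [00100]: clauses=FTT -> 0
  row 5 [00101]: clauses=TTT -> 1
  row 6 [00110]: clauses=FTT -> 0
  row 7 [00111]: clauses=TTT -> 1
  row 8 [01000]: clauses=FFT -> 0
  row 9 [01001]: clauses=TFT -> 0
  row 10 [01010]: clauses=FTT -> 0
  row 11 [01011]: clauses=TTT -> 1
  row 12 [01100]: clauses=FFT -> 0
  row 13 [01101]: clauses=TFF -> 0
  row 14 [01110]: clauses=FTT -> 0
  row 15 [01111]: clauses=TTF -> 0
  row 16 [10000]: clauses=FTT -> 0
  row 17 [10001]: clauses=TTT -> 1
  row 18 [10010]: clauses=FTT -> 0
  row 19 [10011]: clauses=TTT -> 1
  row 20 [10100]: clauses=FTT -> 0
  row 21 [10101]: clauses=TTT -> 1
  row 22 [10110]: clauses=FTT -> 0
  row 23 [10111]: clauses=TTT -> 1
  row 24 [11000]: clauses=FFT -> 0
  row 25 [11001]: clauses=TFT -> 0
  row 26 [11010]: clauses=FTT -> 0
  row 27 [11011]: clauses=TTT -> 1
  row 28 [11100]: clauses=FFT -> 0
  row 29 [11101]: clauses=TFF -> 0
  row 30 [11110]: clauses=FTT -> 0
  row 31 [11111]: clauses=TTF -> 0
Full result column, 8 rows per line (x1,x2 fixed per line; x3,x4,x5 runs 000..111 left to right):
  rows 0-7 [x1,x2=00]: 01010101  (ones: 4)
  rows 8-15 [x1,x2=01]: 00010000  (ones: 1)
  rows 16-23 [x1,x2=10]: 01010101  (ones: 4)
  rows 24-31 [x1,x2=11]: 00010000  (ones: 1)
Satisfying assignments = 4+1+4+1 = 10

10


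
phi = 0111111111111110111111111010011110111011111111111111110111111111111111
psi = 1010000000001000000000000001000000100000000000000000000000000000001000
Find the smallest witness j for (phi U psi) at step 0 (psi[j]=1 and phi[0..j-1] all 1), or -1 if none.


(phi U psi) at 0: need smallest j with psi[j]=1 and phi[i]=1 for all i in [0,j).
Scan from step 0:
  step 0: psi=1 and phi held for [0,0) -> witness found
Witness step = 0

0


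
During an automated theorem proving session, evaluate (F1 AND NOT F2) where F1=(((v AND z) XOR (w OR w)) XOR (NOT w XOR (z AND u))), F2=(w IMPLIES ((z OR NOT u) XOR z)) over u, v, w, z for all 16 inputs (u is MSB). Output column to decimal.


F1 = (((v AND z) XOR (w OR w)) XOR (NOT w XOR (z AND u)))
F2 = (w IMPLIES ((z OR NOT u) XOR z))
Counterexample to F1=>F2 is where F1=1 and F2=0.
Evaluate each row (bits = u,v,w,z, MSB first):
  row 0 [0000]: F1=1 F2=1 -> F1&~F2 -> 0
  row 1 [0001]: F1=1 F2=1 -> F1&~F2 -> 0
  row 2 [0010]: F1=1 F2=1 -> F1&~F2 -> 0
  row 3 [0011]: F1=1 F2=0 -> F1&~F2 -> 1
  row 4 [0100]: F1=1 F2=1 -> F1&~F2 -> 0
  row 5 [0101]: F1=0 F2=1 -> F1&~F2 -> 0
  row 6 [0110]: F1=1 F2=1 -> F1&~F2 -> 0
  row 7 [0111]: F1=0 F2=0 -> F1&~F2 -> 0
  row 8 [1000]: F1=1 F2=1 -> F1&~F2 -> 0
  row 9 [1001]: F1=0 F2=1 -> F1&~F2 -> 0
  row 10 [1010]: F1=1 F2=0 -> F1&~F2 -> 1
  row 11 [1011]: F1=0 F2=0 -> F1&~F2 -> 0
  row 12 [1100]: F1=1 F2=1 -> F1&~F2 -> 0
  row 13 [1101]: F1=1 F2=1 -> F1&~F2 -> 0
  row 14 [1110]: F1=1 F2=0 -> F1&~F2 -> 1
  row 15 [1111]: F1=1 F2=0 -> F1&~F2 -> 1
Full result column, 4 rows per line (u,v fixed per line; w,z runs 00..11 left to right):
  rows 0-3 [u,v=00]: 0001  = hex 1
  rows 4-7 [u,v=01]: 0000  = hex 0
  rows 8-11 [u,v=10]: 0010  = hex 2
  rows 12-15 [u,v=11]: 0011  = hex 3
Counterexample vector (row 0 .. row 15) = 0001000000100011
Output column grouped in 4s = 0001 0000 0010 0011 = 0x1023
Convert to decimal digit by digit (value = value*16 + digit):
  1 -> 1
  1*16 + 0 = 16
  16*16 + 2 = 258
  258*16 + 3 = 4131
Decimal = 4131

4131


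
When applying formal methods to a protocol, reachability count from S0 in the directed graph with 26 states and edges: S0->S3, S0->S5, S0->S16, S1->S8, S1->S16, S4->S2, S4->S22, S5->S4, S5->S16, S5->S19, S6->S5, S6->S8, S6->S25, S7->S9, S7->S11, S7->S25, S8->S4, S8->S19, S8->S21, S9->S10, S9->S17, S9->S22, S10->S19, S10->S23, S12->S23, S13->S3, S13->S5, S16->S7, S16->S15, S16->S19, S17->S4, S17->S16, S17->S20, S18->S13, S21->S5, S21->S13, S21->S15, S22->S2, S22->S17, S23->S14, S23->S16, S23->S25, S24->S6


BFS from S0:
  layer 0: {S0}
  layer 1: {S3, S5, S16}
  layer 2: {S4, S7, S15, S19}
  layer 3: {S2, S9, S11, S22, S25}
  layer 4: {S10, S17}
  layer 5: {S20, S23}
  layer 6: {S14}
Reachable set: {S0, S2, S3, S4, S5, S7, S9, S10, S11, S14, S15, S16, S17, S19, S20, S22, S23, S25}
Count = 18

18


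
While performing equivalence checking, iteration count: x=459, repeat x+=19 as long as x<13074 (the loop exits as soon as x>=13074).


Step 1: x goes from 459 toward 13074 by 19; the body runs while x<13074, so iterations = ceil((bound-start)/step)
Step 2: Distance=12615
Step 3: ceil(12615/19)=664

664


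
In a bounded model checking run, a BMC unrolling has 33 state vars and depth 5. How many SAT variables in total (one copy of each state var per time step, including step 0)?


BMC unrolls to depth k, creating one copy of each state var for steps 0..k.
Step count = 5 + 1 = 6 (steps 0 through 5)
Vars per step = 33
Total = 33 * 6 = 198

198


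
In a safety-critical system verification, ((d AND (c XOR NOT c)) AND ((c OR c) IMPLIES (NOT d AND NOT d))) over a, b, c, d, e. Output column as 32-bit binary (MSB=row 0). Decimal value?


Formula: ((d AND (c XOR NOT c)) AND ((c OR c) IMPLIES (NOT d AND NOT d))) over a, b, c, d, e (32 rows)
Evaluate each row (bits = a,b,c,d,e, MSB first):
  row 0 [00000]: ((0 AND (0 XOR NOT 0)) AND ((0 OR 0) IMPLIES (NOT 0 AND NOT 0))) -> 0
  row 1 [00001]: ((0 AND (0 XOR NOT 0)) AND ((0 OR 0) IMPLIES (NOT 0 AND NOT 0))) -> 0
  row 2 [00010]: ((1 AND (0 XOR NOT 0)) AND ((0 OR 0) IMPLIES (NOT 1 AND NOT 1))) -> 1
  row 3 [00011]: ((1 AND (0 XOR NOT 0)) AND ((0 OR 0) IMPLIES (NOT 1 AND NOT 1))) -> 1
  row 4 [00100]: ((0 AND (1 XOR NOT 1)) AND ((1 OR 1) IMPLIES (NOT 0 AND NOT 0))) -> 0
  row 5 [00101]: ((0 AND (1 XOR NOT 1)) AND ((1 OR 1) IMPLIES (NOT 0 AND NOT 0))) -> 0
  row 6 [00110]: ((1 AND (1 XOR NOT 1)) AND ((1 OR 1) IMPLIES (NOT 1 AND NOT 1))) -> 0
  row 7 [00111]: ((1 AND (1 XOR NOT 1)) AND ((1 OR 1) IMPLIES (NOT 1 AND NOT 1))) -> 0
  row 8 [01000]: ((0 AND (0 XOR NOT 0)) AND ((0 OR 0) IMPLIES (NOT 0 AND NOT 0))) -> 0
  row 9 [01001]: ((0 AND (0 XOR NOT 0)) AND ((0 OR 0) IMPLIES (NOT 0 AND NOT 0))) -> 0
  row 10 [01010]: ((1 AND (0 XOR NOT 0)) AND ((0 OR 0) IMPLIES (NOT 1 AND NOT 1))) -> 1
  row 11 [01011]: ((1 AND (0 XOR NOT 0)) AND ((0 OR 0) IMPLIES (NOT 1 AND NOT 1))) -> 1
  row 12 [01100]: ((0 AND (1 XOR NOT 1)) AND ((1 OR 1) IMPLIES (NOT 0 AND NOT 0))) -> 0
  row 13 [01101]: ((0 AND (1 XOR NOT 1)) AND ((1 OR 1) IMPLIES (NOT 0 AND NOT 0))) -> 0
  row 14 [01110]: ((1 AND (1 XOR NOT 1)) AND ((1 OR 1) IMPLIES (NOT 1 AND NOT 1))) -> 0
  row 15 [01111]: ((1 AND (1 XOR NOT 1)) AND ((1 OR 1) IMPLIES (NOT 1 AND NOT 1))) -> 0
  row 16 [10000]: ((0 AND (0 XOR NOT 0)) AND ((0 OR 0) IMPLIES (NOT 0 AND NOT 0))) -> 0
  row 17 [10001]: ((0 AND (0 XOR NOT 0)) AND ((0 OR 0) IMPLIES (NOT 0 AND NOT 0))) -> 0
  row 18 [10010]: ((1 AND (0 XOR NOT 0)) AND ((0 OR 0) IMPLIES (NOT 1 AND NOT 1))) -> 1
  row 19 [10011]: ((1 AND (0 XOR NOT 0)) AND ((0 OR 0) IMPLIES (NOT 1 AND NOT 1))) -> 1
  row 20 [10100]: ((0 AND (1 XOR NOT 1)) AND ((1 OR 1) IMPLIES (NOT 0 AND NOT 0))) -> 0
  row 21 [10101]: ((0 AND (1 XOR NOT 1)) AND ((1 OR 1) IMPLIES (NOT 0 AND NOT 0))) -> 0
  row 22 [10110]: ((1 AND (1 XOR NOT 1)) AND ((1 OR 1) IMPLIES (NOT 1 AND NOT 1))) -> 0
  row 23 [10111]: ((1 AND (1 XOR NOT 1)) AND ((1 OR 1) IMPLIES (NOT 1 AND NOT 1))) -> 0
  row 24 [11000]: ((0 AND (0 XOR NOT 0)) AND ((0 OR 0) IMPLIES (NOT 0 AND NOT 0))) -> 0
  row 25 [11001]: ((0 AND (0 XOR NOT 0)) AND ((0 OR 0) IMPLIES (NOT 0 AND NOT 0))) -> 0
  row 26 [11010]: ((1 AND (0 XOR NOT 0)) AND ((0 OR 0) IMPLIES (NOT 1 AND NOT 1))) -> 1
  row 27 [11011]: ((1 AND (0 XOR NOT 0)) AND ((0 OR 0) IMPLIES (NOT 1 AND NOT 1))) -> 1
  row 28 [11100]: ((0 AND (1 XOR NOT 1)) AND ((1 OR 1) IMPLIES (NOT 0 AND NOT 0))) -> 0
  row 29 [11101]: ((0 AND (1 XOR NOT 1)) AND ((1 OR 1) IMPLIES (NOT 0 AND NOT 0))) -> 0
  row 30 [11110]: ((1 AND (1 XOR NOT 1)) AND ((1 OR 1) IMPLIES (NOT 1 AND NOT 1))) -> 0
  row 31 [11111]: ((1 AND (1 XOR NOT 1)) AND ((1 OR 1) IMPLIES (NOT 1 AND NOT 1))) -> 0
Full result column, 4 rows per line (a,b,c fixed per line; d,e runs 00..11 left to right):
  rows 0-3 [a,b,c=000]: 0011  = hex 3
  rows 4-7 [a,b,c=001]: 0000  = hex 0
  rows 8-11 [a,b,c=010]: 0011  = hex 3
  rows 12-15 [a,b,c=011]: 0000  = hex 0
  rows 16-19 [a,b,c=100]: 0011  = hex 3
  rows 20-23 [a,b,c=101]: 0000  = hex 0
  rows 24-27 [a,b,c=110]: 0011  = hex 3
  rows 28-31 [a,b,c=111]: 0000  = hex 0
Output column (row 0 .. row 31) = 00110000001100000011000000110000
Output column grouped in 4s = 0011 0000 0011 0000 0011 0000 0011 0000 = 0x30303030
Convert to decimal digit by digit (value = value*16 + digit):
  3 -> 3
  3*16 + 0 = 48
  48*16 + 3 = 771
  771*16 + 0 = 12336
  12336*16 + 3 = 197379
  197379*16 + 0 = 3158064
  3158064*16 + 3 = 50529027
  50529027*16 + 0 = 808464432
Decimal = 808464432

808464432


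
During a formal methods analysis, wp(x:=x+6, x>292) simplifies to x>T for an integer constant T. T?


Formula: wp(x:=E, P) = P[E/x] (substitute E for x in postcondition)
Step 1: Postcondition: x>292
Step 2: Substitute x+6 for x: x+6>292
Step 3: Solve for x: x > 292-6 = 286

286


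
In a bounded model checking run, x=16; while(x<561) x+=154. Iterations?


Step 1: x goes from 16 toward 561 by 154; the body runs while x<561, so iterations = ceil((bound-start)/step)
Step 2: Distance=545
Step 3: ceil(545/154)=4

4


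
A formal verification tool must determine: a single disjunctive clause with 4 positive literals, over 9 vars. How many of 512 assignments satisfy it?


Step 1: Total=2^9=512
Step 2: Unsat when all 4 false: 2^5=32
Step 3: Sat=512-32=480

480


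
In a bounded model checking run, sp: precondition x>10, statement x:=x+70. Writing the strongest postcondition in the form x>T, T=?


Formula: sp(P, x:=E) = exists old_x. (x = E[old_x/x]) AND P[old_x/x] (old_x is the value of x before the assignment; eliminate old_x by solving x = E[old_x/x] for old_x)
Step 1: Precondition P: x>10, i.e. old_x > 10
Step 2: Assignment gives x = old_x + 70, so old_x = x - 70
Step 3: Substitute into P: x - 70 > 10
Step 4: Simplify: x > 10+70 = 80

80


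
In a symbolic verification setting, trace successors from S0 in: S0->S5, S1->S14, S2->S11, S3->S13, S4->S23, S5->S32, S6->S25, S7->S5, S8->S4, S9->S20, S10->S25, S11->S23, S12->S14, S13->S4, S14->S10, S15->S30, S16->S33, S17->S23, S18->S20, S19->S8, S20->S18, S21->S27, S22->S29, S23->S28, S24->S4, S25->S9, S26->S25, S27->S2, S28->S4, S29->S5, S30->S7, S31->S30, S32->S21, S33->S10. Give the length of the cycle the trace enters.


Trace from S0 until a state repeats:
  S0 -> S5 -> S32 -> S21 -> S27 -> S2 -> S11 -> S23 -> S28 -> S4 -> S23
S23 first seen at step 7, revisited at step 10.
Cycle length = 10 - 7 = 3

3


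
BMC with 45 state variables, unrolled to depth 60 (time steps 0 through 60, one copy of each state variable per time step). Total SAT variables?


BMC unrolls to depth k, creating one copy of each state var for steps 0..k.
Step count = 60 + 1 = 61 (steps 0 through 60)
Vars per step = 45
Total = 45 * 61 = 2745

2745


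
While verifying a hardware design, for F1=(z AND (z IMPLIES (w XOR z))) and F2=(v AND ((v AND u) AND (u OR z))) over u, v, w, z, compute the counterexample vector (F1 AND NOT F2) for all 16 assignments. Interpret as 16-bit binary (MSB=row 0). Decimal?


F1 = (z AND (z IMPLIES (w XOR z)))
F2 = (v AND ((v AND u) AND (u OR z)))
Counterexample to F1=>F2 is where F1=1 and F2=0.
Evaluate each row (bits = u,v,w,z, MSB first):
  row 0 [0000]: F1=0 F2=0 -> F1&~F2 -> 0
  row 1 [0001]: F1=1 F2=0 -> F1&~F2 -> 1
  row 2 [0010]: F1=0 F2=0 -> F1&~F2 -> 0
  row 3 [0011]: F1=0 F2=0 -> F1&~F2 -> 0
  row 4 [0100]: F1=0 F2=0 -> F1&~F2 -> 0
  row 5 [0101]: F1=1 F2=0 -> F1&~F2 -> 1
  row 6 [0110]: F1=0 F2=0 -> F1&~F2 -> 0
  row 7 [0111]: F1=0 F2=0 -> F1&~F2 -> 0
  row 8 [1000]: F1=0 F2=0 -> F1&~F2 -> 0
  row 9 [1001]: F1=1 F2=0 -> F1&~F2 -> 1
  row 10 [1010]: F1=0 F2=0 -> F1&~F2 -> 0
  row 11 [1011]: F1=0 F2=0 -> F1&~F2 -> 0
  row 12 [1100]: F1=0 F2=1 -> F1&~F2 -> 0
  row 13 [1101]: F1=1 F2=1 -> F1&~F2 -> 0
  row 14 [1110]: F1=0 F2=1 -> F1&~F2 -> 0
  row 15 [1111]: F1=0 F2=1 -> F1&~F2 -> 0
Full result column, 4 rows per line (u,v fixed per line; w,z runs 00..11 left to right):
  rows 0-3 [u,v=00]: 0100  = hex 4
  rows 4-7 [u,v=01]: 0100  = hex 4
  rows 8-11 [u,v=10]: 0100  = hex 4
  rows 12-15 [u,v=11]: 0000  = hex 0
Counterexample vector (row 0 .. row 15) = 0100010001000000
Output column grouped in 4s = 0100 0100 0100 0000 = 0x4440
Convert to decimal digit by digit (value = value*16 + digit):
  4 -> 4
  4*16 + 4 = 68
  68*16 + 4 = 1092
  1092*16 + 0 = 17472
Decimal = 17472

17472


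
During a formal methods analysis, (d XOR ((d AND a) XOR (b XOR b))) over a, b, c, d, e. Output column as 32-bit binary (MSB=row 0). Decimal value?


Formula: (d XOR ((d AND a) XOR (b XOR b))) over a, b, c, d, e (32 rows)
Evaluate each row (bits = a,b,c,d,e, MSB first):
  row 0 [00000]: (0 XOR ((0 AND 0) XOR (0 XOR 0))) -> 0
  row 1 [00001]: (0 XOR ((0 AND 0) XOR (0 XOR 0))) -> 0
  row 2 [00010]: (1 XOR ((1 AND 0) XOR (0 XOR 0))) -> 1
  row 3 [00011]: (1 XOR ((1 AND 0) XOR (0 XOR 0))) -> 1
  row 4 [00100]: (0 XOR ((0 AND 0) XOR (0 XOR 0))) -> 0
  row 5 [00101]: (0 XOR ((0 AND 0) XOR (0 XOR 0))) -> 0
  row 6 [00110]: (1 XOR ((1 AND 0) XOR (0 XOR 0))) -> 1
  row 7 [00111]: (1 XOR ((1 AND 0) XOR (0 XOR 0))) -> 1
  row 8 [01000]: (0 XOR ((0 AND 0) XOR (1 XOR 1))) -> 0
  row 9 [01001]: (0 XOR ((0 AND 0) XOR (1 XOR 1))) -> 0
  row 10 [01010]: (1 XOR ((1 AND 0) XOR (1 XOR 1))) -> 1
  row 11 [01011]: (1 XOR ((1 AND 0) XOR (1 XOR 1))) -> 1
  row 12 [01100]: (0 XOR ((0 AND 0) XOR (1 XOR 1))) -> 0
  row 13 [01101]: (0 XOR ((0 AND 0) XOR (1 XOR 1))) -> 0
  row 14 [01110]: (1 XOR ((1 AND 0) XOR (1 XOR 1))) -> 1
  row 15 [01111]: (1 XOR ((1 AND 0) XOR (1 XOR 1))) -> 1
  row 16 [10000]: (0 XOR ((0 AND 1) XOR (0 XOR 0))) -> 0
  row 17 [10001]: (0 XOR ((0 AND 1) XOR (0 XOR 0))) -> 0
  row 18 [10010]: (1 XOR ((1 AND 1) XOR (0 XOR 0))) -> 0
  row 19 [10011]: (1 XOR ((1 AND 1) XOR (0 XOR 0))) -> 0
  row 20 [10100]: (0 XOR ((0 AND 1) XOR (0 XOR 0))) -> 0
  row 21 [10101]: (0 XOR ((0 AND 1) XOR (0 XOR 0))) -> 0
  row 22 [10110]: (1 XOR ((1 AND 1) XOR (0 XOR 0))) -> 0
  row 23 [10111]: (1 XOR ((1 AND 1) XOR (0 XOR 0))) -> 0
  row 24 [11000]: (0 XOR ((0 AND 1) XOR (1 XOR 1))) -> 0
  row 25 [11001]: (0 XOR ((0 AND 1) XOR (1 XOR 1))) -> 0
  row 26 [11010]: (1 XOR ((1 AND 1) XOR (1 XOR 1))) -> 0
  row 27 [11011]: (1 XOR ((1 AND 1) XOR (1 XOR 1))) -> 0
  row 28 [11100]: (0 XOR ((0 AND 1) XOR (1 XOR 1))) -> 0
  row 29 [11101]: (0 XOR ((0 AND 1) XOR (1 XOR 1))) -> 0
  row 30 [11110]: (1 XOR ((1 AND 1) XOR (1 XOR 1))) -> 0
  row 31 [11111]: (1 XOR ((1 AND 1) XOR (1 XOR 1))) -> 0
Full result column, 4 rows per line (a,b,c fixed per line; d,e runs 00..11 left to right):
  rows 0-3 [a,b,c=000]: 0011  = hex 3
  rows 4-7 [a,b,c=001]: 0011  = hex 3
  rows 8-11 [a,b,c=010]: 0011  = hex 3
  rows 12-15 [a,b,c=011]: 0011  = hex 3
  rows 16-19 [a,b,c=100]: 0000  = hex 0
  rows 20-23 [a,b,c=101]: 0000  = hex 0
  rows 24-27 [a,b,c=110]: 0000  = hex 0
  rows 28-31 [a,b,c=111]: 0000  = hex 0
Output column (row 0 .. row 31) = 00110011001100110000000000000000
Output column grouped in 4s = 0011 0011 0011 0011 0000 0000 0000 0000 = 0x33330000
Convert to decimal digit by digit (value = value*16 + digit):
  3 -> 3
  3*16 + 3 = 51
  51*16 + 3 = 819
  819*16 + 3 = 13107
  13107*16 + 0 = 209712
  209712*16 + 0 = 3355392
  3355392*16 + 0 = 53686272
  53686272*16 + 0 = 858980352
Decimal = 858980352

858980352


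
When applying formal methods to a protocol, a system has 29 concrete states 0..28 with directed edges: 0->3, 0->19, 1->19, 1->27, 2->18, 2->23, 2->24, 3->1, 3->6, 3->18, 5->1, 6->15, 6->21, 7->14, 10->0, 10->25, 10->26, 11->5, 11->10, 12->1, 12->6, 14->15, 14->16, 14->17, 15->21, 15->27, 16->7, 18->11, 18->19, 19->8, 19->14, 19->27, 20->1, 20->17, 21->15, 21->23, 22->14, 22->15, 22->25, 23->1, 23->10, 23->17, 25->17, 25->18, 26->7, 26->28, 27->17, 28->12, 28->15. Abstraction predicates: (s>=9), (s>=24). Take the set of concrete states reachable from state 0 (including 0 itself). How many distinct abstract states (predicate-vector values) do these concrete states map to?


BFS from 0:
Concrete reachable: {0, 1, 3, 5, 6, 7, 8, 10, 11, 12, 14, 15, 16, 17, 18, 19, 21, 23, 25, 26, 27, 28}
Abstract via predicates (s>=9), (s>=24):
  (0,0) <- {0, 1, 3, 5, 6, 7, 8}
  (1,0) <- {10, 11, 12, 14, 15, 16, 17, 18, 19, 21, 23}
  (1,1) <- {25, 26, 27, 28}
Distinct abstract states = 3

3


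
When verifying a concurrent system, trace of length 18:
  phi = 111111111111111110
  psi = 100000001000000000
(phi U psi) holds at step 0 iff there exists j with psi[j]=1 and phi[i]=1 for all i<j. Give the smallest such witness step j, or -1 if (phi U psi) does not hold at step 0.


(phi U psi) at 0: need smallest j with psi[j]=1 and phi[i]=1 for all i in [0,j).
Scan from step 0:
  step 0: psi=1 and phi held for [0,0) -> witness found
Witness step = 0

0
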